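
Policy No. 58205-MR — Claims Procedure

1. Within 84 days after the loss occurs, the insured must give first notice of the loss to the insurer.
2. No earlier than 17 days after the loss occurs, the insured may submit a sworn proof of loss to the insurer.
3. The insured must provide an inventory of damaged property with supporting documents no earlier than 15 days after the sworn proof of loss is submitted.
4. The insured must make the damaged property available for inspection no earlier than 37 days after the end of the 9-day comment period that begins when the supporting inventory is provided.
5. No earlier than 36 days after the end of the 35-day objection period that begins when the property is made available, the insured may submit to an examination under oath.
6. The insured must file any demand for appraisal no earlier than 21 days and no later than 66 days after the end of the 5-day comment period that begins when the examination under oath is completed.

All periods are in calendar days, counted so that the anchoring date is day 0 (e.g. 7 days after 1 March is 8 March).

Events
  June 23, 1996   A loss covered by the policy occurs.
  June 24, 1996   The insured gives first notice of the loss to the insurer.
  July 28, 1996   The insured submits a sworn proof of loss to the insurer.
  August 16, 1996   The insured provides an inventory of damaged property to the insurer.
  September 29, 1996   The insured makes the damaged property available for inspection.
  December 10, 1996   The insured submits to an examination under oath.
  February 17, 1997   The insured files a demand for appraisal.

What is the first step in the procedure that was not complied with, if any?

Step 1 — counting 84 days from June 23, 1996 (when the loss occurs) gives a deadline of September 15, 1996; June 24, 1996 is within that limit.
Step 2 — must wait 17 days from June 23, 1996 (when the loss occurs), so not before July 10, 1996; July 28, 1996 is on or after that date.
Step 3 — must wait 15 days from July 28, 1996 (when the sworn proof of loss is submitted), so not before August 12, 1996; done August 16, 1996, after the minimum wait.
Step 4 — must wait 37 days from August 25, 1996 (end of the 9-day comment period, which began when the supporting inventory is provided on August 16, 1996), so not before October 1, 1996; done September 29, 1996 — 2 days too early.

Step 4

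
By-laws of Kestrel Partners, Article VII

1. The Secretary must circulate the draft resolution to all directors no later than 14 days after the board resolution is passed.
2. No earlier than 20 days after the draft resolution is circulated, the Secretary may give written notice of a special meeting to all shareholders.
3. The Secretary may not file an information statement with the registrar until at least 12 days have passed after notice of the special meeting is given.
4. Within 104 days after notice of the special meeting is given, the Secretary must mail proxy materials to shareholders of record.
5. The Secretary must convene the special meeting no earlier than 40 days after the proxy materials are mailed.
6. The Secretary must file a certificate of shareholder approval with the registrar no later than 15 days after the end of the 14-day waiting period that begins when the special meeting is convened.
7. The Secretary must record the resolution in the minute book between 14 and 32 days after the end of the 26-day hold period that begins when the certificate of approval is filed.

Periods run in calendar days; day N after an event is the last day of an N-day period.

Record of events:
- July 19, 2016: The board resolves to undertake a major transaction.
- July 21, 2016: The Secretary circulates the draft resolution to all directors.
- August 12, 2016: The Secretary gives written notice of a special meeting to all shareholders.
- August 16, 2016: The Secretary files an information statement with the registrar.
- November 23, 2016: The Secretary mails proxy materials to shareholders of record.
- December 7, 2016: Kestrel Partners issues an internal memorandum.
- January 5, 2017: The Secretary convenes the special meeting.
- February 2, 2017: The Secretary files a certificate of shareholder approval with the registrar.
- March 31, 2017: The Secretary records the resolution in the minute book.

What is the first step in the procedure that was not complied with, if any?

Step 1: 14 days after July 19, 2016 (when the board resolution is passed) is August 2, 2016; July 21, 2016 is within that limit.
Step 2: the earliest permitted date is 20 days after July 21, 2016 (when the draft resolution is circulated), i.e. August 10, 2016; done August 12, 2016, after the minimum wait.
Step 3: the earliest permitted date is 12 days after August 12, 2016 (when notice of the special meeting is given), i.e. August 24, 2016; done August 16, 2016 — 8 days too early.

Step 3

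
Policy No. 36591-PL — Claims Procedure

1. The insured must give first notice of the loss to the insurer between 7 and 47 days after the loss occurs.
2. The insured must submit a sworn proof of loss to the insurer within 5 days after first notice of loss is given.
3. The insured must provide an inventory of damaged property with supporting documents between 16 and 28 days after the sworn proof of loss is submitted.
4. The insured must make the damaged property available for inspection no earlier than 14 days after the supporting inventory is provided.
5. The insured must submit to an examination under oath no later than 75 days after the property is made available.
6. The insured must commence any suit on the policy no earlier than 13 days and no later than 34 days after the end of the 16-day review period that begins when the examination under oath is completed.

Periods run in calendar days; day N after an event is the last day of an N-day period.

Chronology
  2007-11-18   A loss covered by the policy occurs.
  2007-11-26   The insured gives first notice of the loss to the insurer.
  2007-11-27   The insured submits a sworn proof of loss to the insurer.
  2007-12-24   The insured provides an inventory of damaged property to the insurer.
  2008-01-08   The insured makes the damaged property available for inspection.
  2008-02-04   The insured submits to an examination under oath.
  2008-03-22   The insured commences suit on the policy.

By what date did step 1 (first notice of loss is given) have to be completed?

Step 1 runs from 2007-11-18, when the loss occurs. The window is 7–47 days after 2007-11-18; it closes on 2008-01-04.

2008-01-04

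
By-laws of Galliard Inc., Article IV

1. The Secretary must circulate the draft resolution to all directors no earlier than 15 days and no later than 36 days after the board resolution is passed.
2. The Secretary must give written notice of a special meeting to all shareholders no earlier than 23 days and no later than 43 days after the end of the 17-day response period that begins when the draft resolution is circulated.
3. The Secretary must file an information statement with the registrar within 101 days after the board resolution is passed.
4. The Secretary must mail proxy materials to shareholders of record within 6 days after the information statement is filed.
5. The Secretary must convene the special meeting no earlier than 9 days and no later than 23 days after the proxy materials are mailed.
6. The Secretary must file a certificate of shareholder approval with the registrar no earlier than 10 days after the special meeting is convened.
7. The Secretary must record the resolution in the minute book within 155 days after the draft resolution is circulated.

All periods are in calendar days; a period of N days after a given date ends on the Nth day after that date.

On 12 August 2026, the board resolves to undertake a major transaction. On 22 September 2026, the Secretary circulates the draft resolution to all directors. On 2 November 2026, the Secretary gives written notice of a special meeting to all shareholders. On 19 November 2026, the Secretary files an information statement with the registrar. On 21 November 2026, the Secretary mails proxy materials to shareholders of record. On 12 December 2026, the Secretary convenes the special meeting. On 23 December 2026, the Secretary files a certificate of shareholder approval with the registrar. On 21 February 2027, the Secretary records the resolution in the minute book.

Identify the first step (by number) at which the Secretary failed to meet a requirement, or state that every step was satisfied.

Step 1

Step 1 — 15 and 36 days from 12 August 2026 (when the board resolution is passed) are 27 August 2026 and 17 September 2026 respectively; 22 September 2026 is 5 days past the end of the window.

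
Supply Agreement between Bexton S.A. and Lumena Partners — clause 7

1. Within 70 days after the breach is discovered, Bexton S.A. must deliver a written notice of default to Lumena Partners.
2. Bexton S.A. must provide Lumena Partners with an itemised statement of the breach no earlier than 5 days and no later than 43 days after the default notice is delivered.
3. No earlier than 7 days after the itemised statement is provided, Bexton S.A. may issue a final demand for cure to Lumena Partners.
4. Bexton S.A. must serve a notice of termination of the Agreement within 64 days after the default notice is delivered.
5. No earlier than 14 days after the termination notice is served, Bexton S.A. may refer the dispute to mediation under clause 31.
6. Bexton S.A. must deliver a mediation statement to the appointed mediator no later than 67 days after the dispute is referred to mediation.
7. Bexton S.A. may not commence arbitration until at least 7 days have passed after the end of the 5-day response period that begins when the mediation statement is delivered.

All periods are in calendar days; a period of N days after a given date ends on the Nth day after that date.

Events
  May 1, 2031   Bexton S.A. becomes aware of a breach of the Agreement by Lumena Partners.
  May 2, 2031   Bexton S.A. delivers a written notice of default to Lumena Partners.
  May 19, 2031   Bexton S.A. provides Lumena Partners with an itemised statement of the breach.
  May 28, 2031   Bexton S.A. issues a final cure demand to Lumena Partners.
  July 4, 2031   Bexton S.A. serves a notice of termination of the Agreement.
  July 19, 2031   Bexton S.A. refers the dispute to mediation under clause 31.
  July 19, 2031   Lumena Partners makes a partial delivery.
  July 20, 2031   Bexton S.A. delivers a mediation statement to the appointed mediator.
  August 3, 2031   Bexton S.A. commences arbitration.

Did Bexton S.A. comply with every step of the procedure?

Yes

(1) due by May 1, 2031 + 70 days = July 10, 2031; May 2, 2031 is within that limit.
(2) the permitted window runs from May 2, 2031 + 5 = May 7, 2031 to May 2, 2031 + 43 = June 14, 2031; May 19, 2031 falls inside that range.
(3) permitted from May 19, 2031 + 7 days = May 26, 2031 onward; done May 28, 2031, after the minimum wait.
(4) due by May 2, 2031 + 64 days = July 5, 2031; completed July 4, 2031, before the deadline.
(5) permitted from July 4, 2031 + 14 days = July 18, 2031 onward; done July 19, 2031, after the minimum wait.
(6) due by July 19, 2031 + 67 days = September 24, 2031; completed July 20, 2031, before the deadline.
(7) permitted from July 25, 2031 + 7 days = August 1, 2031 onward; done August 3, 2031 — permitted.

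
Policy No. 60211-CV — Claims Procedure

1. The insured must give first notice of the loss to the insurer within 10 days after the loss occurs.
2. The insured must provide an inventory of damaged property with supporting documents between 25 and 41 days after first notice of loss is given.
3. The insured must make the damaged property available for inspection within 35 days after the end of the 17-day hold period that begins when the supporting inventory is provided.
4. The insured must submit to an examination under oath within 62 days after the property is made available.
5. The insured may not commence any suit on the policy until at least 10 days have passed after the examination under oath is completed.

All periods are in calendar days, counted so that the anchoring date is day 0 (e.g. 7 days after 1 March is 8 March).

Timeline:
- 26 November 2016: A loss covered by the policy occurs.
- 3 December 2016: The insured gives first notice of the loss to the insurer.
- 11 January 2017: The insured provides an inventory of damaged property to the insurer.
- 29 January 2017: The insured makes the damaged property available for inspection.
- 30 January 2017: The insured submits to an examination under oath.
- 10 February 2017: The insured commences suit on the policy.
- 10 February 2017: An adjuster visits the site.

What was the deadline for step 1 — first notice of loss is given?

Step 1 runs from 26 November 2016, when the loss occurs. 10 days after 26 November 2016 is 6 December 2016.

6 December 2016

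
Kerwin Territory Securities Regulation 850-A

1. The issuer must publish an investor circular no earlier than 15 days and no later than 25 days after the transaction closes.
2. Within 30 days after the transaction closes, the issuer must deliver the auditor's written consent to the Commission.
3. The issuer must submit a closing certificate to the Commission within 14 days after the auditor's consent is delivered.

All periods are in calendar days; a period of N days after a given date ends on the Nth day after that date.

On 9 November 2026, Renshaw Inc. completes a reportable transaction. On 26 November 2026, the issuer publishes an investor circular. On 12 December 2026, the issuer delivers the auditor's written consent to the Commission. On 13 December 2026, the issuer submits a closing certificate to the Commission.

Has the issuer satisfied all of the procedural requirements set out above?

No

Step 1: the window is 15–25 days after 9 November 2026 (when the transaction closes), so 24 November 2026 through 4 December 2026; done 26 November 2026, which is between those dates.
Step 2: 30 days after 9 November 2026 (when the transaction closes) is 9 December 2026; 12 December 2026 misses that deadline by 3 days.
That is the first point of non-compliance.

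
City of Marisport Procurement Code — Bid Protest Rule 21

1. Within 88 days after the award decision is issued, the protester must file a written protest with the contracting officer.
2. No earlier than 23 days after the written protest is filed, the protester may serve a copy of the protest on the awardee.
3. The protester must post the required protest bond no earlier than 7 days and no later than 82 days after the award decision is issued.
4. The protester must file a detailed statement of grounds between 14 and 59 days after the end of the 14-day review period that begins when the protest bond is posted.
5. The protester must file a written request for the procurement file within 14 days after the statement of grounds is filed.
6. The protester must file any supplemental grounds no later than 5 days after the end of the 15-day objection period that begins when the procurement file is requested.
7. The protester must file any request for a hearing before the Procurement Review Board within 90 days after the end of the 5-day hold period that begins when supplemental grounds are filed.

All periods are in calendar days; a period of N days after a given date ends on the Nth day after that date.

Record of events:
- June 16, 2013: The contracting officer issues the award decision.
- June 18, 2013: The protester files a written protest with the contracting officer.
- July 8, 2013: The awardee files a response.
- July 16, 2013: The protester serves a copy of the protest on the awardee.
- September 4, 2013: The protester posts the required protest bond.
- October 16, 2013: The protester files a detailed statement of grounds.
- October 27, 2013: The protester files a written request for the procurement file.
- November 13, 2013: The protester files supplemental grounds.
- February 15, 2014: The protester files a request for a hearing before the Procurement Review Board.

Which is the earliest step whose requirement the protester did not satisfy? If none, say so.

None — every step was satisfied

Step 1: 88 days after June 16, 2013 (when the award decision is issued) is September 12, 2013; June 18, 2013 is within that limit.
Step 2: the earliest permitted date is 23 days after June 18, 2013 (when the written protest is filed), i.e. July 11, 2013; done July 16, 2013, after the minimum wait.
Step 3: the window is 7–82 days after June 16, 2013 (when the award decision is issued), so June 23, 2013 through September 6, 2013; done September 4, 2013 — within the window.
Step 4: the window is 14–59 days after September 18, 2013 (end of the 14-day review period, which began when the protest bond is posted on September 4, 2013), so October 2, 2013 through November 16, 2013; done October 16, 2013, which is between those dates.
Step 5: 14 days after October 16, 2013 (when the statement of grounds is filed) is October 30, 2013; done October 27, 2013 — timely.
Step 6: 5 days after November 11, 2013 (end of the 15-day objection period, which began when the procurement file is requested on October 27, 2013) is November 16, 2013; November 13, 2013 is within that limit.
Step 7: 90 days after November 18, 2013 (end of the 5-day hold period, which began when supplemental grounds are filed on November 13, 2013) is February 16, 2014; completed February 15, 2014, before the deadline.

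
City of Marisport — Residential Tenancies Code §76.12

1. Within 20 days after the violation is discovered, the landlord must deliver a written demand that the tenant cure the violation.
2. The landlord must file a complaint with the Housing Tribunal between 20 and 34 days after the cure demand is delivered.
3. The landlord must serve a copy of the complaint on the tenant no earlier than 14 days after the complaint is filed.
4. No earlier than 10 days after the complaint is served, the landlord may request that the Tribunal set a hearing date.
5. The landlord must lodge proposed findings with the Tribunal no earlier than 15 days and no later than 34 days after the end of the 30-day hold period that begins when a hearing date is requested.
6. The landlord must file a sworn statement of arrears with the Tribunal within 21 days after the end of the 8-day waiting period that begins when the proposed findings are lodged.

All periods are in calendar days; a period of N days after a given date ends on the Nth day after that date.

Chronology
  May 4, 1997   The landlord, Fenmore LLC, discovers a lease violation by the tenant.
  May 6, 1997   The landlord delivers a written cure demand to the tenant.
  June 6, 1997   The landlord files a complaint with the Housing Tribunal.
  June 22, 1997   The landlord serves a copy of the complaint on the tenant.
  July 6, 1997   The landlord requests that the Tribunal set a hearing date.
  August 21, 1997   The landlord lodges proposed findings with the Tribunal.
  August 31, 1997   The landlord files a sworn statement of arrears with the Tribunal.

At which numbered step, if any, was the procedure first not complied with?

(1) due by May 4, 1997 + 20 days = May 24, 1997; May 6, 1997 is within that limit.
(2) the permitted window runs from May 6, 1997 + 20 = May 26, 1997 to May 6, 1997 + 34 = June 9, 1997; done June 6, 1997, which is between those dates.
(3) permitted from June 6, 1997 + 14 days = June 20, 1997 onward; done June 22, 1997 — permitted.
(4) permitted from June 22, 1997 + 10 days = July 2, 1997 onward; done July 6, 1997 — permitted.
(5) the permitted window runs from August 5, 1997 + 15 = August 20, 1997 to August 5, 1997 + 34 = September 8, 1997; August 21, 1997 falls inside that range.
(6) due by August 29, 1997 + 21 days = September 19, 1997; done August 31, 1997 — timely.

None — every step was satisfied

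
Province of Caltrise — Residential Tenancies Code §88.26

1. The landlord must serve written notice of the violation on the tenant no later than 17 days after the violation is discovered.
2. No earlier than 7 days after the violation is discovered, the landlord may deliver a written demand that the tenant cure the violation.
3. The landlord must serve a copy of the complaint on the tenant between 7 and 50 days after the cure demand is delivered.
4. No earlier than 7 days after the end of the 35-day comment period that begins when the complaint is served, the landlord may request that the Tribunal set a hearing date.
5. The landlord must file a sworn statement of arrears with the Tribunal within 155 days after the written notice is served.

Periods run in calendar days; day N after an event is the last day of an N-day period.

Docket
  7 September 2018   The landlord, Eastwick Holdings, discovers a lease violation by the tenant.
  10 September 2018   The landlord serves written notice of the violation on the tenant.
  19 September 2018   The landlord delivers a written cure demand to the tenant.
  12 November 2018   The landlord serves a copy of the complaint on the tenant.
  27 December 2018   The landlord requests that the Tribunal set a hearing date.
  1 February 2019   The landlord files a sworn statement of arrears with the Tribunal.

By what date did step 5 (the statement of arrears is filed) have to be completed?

12 February 2019

Step 5 runs from 10 September 2018, when the written notice is served. 155 days after 10 September 2018 is 12 February 2019.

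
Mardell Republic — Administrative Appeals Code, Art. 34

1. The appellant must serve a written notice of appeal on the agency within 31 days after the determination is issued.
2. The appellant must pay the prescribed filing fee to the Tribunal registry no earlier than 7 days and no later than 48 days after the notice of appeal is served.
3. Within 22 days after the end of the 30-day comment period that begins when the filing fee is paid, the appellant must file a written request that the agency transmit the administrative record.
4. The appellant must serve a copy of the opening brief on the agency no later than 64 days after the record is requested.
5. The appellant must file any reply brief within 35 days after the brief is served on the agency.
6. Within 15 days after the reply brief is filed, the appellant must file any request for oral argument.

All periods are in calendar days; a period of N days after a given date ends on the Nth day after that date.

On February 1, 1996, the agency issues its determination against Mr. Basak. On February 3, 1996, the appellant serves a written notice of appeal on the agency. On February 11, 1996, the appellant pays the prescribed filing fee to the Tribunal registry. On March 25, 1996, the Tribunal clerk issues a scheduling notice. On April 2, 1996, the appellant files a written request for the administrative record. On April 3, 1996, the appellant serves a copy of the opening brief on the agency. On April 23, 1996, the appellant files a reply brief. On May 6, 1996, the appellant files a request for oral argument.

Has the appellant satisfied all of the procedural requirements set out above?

Step 1: 31 days after February 1, 1996 (when the determination is issued) is March 3, 1996; completed February 3, 1996, before the deadline.
Step 2: the window is 7–48 days after February 3, 1996 (when the notice of appeal is served), so February 10, 1996 through March 22, 1996; February 11, 1996 falls inside that range.
Step 3: 22 days after March 12, 1996 (end of the 30-day comment period, which began when the filing fee is paid on February 11, 1996) is April 3, 1996; April 2, 1996 is within that limit.
Step 4: 64 days after April 2, 1996 (when the record is requested) is June 5, 1996; completed April 3, 1996, before the deadline.
Step 5: 35 days after April 3, 1996 (when the brief is served on the agency) is May 8, 1996; April 23, 1996 is within that limit.
Step 6: 15 days after April 23, 1996 (when the reply brief is filed) is May 8, 1996; done May 6, 1996 — timely.

Yes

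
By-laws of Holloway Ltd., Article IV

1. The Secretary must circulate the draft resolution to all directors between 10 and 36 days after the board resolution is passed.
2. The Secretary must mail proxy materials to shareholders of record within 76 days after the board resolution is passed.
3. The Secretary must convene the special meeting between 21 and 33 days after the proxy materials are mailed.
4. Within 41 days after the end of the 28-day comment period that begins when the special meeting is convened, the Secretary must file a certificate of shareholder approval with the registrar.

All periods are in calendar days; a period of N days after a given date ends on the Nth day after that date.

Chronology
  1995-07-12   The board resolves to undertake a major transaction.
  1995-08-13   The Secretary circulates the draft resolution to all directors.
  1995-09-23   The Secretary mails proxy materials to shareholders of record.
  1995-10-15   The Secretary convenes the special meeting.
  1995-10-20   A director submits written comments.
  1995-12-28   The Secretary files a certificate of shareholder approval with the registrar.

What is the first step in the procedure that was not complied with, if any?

Step 1 — 10 and 36 days from 1995-07-12 (when the board resolution is passed) are 1995-07-22 and 1995-08-17 respectively; done 1995-08-13 — within the window.
Step 2 — counting 76 days from 1995-07-12 (when the board resolution is passed) gives a deadline of 1995-09-26; 1995-09-23 is within that limit.
Step 3 — 21 and 33 days from 1995-09-23 (when the proxy materials are mailed) are 1995-10-14 and 1995-10-26 respectively; 1995-10-15 falls inside that range.
Step 4 — counting 41 days from 1995-11-12 (end of the 28-day comment period, which began when the special meeting is convened on 1995-10-15) gives a deadline of 1995-12-23; 1995-12-28 misses that deadline by 5 days.

Step 4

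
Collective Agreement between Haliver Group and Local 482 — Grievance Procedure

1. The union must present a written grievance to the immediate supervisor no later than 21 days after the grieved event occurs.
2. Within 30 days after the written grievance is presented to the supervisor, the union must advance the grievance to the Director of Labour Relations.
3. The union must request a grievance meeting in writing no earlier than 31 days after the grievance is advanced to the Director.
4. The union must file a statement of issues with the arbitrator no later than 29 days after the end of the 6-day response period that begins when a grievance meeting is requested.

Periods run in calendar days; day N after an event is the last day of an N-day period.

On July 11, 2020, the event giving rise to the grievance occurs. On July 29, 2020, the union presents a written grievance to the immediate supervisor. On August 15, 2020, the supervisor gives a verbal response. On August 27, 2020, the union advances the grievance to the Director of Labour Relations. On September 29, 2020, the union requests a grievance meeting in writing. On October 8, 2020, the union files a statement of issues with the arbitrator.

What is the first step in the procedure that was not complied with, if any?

None — every step was satisfied

Step 1 — counting 21 days from July 11, 2020 (when the grieved event occurs) gives a deadline of August 1, 2020; done July 29, 2020 — timely.
Step 2 — counting 30 days from July 29, 2020 (when the written grievance is presented to the supervisor) gives a deadline of August 28, 2020; completed August 27, 2020, before the deadline.
Step 3 — must wait 31 days from August 27, 2020 (when the grievance is advanced to the Director), so not before September 27, 2020; done September 29, 2020 — permitted.
Step 4 — counting 29 days from October 5, 2020 (end of the 6-day response period, which began when a grievance meeting is requested on September 29, 2020) gives a deadline of November 3, 2020; completed October 8, 2020, before the deadline.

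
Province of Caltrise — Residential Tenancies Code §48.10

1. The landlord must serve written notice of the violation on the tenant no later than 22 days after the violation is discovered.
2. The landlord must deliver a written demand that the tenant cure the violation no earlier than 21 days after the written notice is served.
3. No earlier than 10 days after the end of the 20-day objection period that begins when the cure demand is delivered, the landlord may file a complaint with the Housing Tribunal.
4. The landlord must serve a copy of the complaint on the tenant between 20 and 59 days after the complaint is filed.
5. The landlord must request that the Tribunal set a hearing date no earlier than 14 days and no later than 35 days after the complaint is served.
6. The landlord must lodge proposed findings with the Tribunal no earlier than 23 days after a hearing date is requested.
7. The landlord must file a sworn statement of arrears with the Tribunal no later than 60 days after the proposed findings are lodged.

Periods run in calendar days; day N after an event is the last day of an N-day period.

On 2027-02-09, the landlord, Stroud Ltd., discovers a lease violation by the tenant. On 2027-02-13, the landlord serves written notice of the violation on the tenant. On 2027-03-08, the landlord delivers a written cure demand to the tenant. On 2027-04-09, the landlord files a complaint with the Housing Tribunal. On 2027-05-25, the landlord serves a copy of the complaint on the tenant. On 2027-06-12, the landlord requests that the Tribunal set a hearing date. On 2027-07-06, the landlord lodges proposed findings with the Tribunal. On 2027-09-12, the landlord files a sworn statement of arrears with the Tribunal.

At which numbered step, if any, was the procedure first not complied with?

Step 7

Step 1 — counting 22 days from 2027-02-09 (when the violation is discovered) gives a deadline of 2027-03-03; done 2027-02-13 — timely.
Step 2 — must wait 21 days from 2027-02-13 (when the written notice is served), so not before 2027-03-06; done 2027-03-08, after the minimum wait.
Step 3 — must wait 10 days from 2027-03-28 (end of the 20-day objection period, which began when the cure demand is delivered on 2027-03-08), so not before 2027-04-07; done 2027-04-09 — permitted.
Step 4 — 20 and 59 days from 2027-04-09 (when the complaint is filed) are 2027-04-29 and 2027-06-07 respectively; done 2027-05-25 — within the window.
Step 5 — 14 and 35 days from 2027-05-25 (when the complaint is served) are 2027-06-08 and 2027-06-29 respectively; done 2027-06-12, which is between those dates.
Step 6 — must wait 23 days from 2027-06-12 (when a hearing date is requested), so not before 2027-07-05; done 2027-07-06 — permitted.
Step 7 — counting 60 days from 2027-07-06 (when the proposed findings are lodged) gives a deadline of 2027-09-04; not done until 2027-09-12, 8 days after the deadline.
That is the first point of non-compliance.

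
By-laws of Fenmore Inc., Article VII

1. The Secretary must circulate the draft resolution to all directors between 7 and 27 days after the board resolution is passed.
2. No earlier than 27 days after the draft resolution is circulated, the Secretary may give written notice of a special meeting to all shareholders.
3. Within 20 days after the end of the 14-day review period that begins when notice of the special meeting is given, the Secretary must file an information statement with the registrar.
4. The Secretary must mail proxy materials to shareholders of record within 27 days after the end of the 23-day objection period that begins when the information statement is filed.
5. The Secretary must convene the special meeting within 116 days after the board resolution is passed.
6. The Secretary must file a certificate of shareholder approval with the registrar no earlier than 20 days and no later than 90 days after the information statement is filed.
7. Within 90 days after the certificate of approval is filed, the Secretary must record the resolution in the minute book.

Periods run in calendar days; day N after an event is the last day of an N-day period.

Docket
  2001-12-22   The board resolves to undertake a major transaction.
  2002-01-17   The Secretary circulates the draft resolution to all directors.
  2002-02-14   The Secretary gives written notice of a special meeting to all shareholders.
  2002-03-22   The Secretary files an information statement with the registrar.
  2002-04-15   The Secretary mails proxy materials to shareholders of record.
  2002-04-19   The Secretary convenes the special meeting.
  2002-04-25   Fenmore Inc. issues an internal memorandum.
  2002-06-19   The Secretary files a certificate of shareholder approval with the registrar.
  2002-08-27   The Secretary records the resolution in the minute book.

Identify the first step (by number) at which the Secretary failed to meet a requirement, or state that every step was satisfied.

(1) the permitted window runs from 2001-12-22 + 7 = 2001-12-29 to 2001-12-22 + 27 = 2002-01-18; done 2002-01-17 — within the window.
(2) permitted from 2002-01-17 + 27 days = 2002-02-13 onward; 2002-02-14 is on or after that date.
(3) due by 2002-02-28 + 20 days = 2002-03-20; done 2002-03-22 — 2 days late.
Later steps need not be reached.

Step 3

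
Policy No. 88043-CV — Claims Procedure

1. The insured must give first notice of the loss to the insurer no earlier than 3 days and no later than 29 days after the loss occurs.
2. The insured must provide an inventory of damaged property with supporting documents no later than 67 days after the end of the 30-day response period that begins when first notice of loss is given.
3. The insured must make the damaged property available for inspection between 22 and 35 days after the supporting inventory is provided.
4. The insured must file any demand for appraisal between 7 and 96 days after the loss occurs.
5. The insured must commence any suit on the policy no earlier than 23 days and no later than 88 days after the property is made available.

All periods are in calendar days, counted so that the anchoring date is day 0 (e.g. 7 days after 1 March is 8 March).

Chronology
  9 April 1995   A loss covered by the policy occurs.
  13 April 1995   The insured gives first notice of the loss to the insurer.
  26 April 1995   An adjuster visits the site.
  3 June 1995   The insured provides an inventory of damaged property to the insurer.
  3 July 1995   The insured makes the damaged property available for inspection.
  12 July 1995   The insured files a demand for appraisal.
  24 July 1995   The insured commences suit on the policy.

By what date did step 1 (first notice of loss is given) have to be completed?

Step 1 runs from 9 April 1995, when the loss occurs. The window is 3–29 days after 9 April 1995; it closes on 8 May 1995.

8 May 1995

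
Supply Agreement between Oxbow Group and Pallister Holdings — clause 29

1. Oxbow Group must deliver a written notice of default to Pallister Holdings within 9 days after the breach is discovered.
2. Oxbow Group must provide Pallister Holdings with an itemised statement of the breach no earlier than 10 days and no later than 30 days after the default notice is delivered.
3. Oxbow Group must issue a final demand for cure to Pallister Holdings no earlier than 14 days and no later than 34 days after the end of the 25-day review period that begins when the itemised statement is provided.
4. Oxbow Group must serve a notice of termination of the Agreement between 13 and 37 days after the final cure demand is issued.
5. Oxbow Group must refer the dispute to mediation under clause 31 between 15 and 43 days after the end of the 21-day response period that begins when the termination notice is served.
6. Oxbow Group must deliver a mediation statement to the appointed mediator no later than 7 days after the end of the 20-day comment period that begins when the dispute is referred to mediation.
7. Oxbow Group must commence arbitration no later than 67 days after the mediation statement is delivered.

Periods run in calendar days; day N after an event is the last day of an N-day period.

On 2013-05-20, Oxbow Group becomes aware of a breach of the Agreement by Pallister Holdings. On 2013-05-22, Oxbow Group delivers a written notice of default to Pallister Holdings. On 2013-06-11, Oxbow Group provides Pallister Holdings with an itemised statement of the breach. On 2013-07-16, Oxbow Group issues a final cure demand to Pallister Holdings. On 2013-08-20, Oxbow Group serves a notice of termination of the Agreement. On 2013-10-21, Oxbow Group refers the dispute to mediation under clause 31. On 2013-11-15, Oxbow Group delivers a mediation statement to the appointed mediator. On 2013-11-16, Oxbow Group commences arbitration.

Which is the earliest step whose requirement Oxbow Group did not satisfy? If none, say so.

Step 3

(1) due by 2013-05-20 + 9 days = 2013-05-29; done 2013-05-22 — timely.
(2) the permitted window runs from 2013-05-22 + 10 = 2013-06-01 to 2013-05-22 + 30 = 2013-06-21; 2013-06-11 falls inside that range.
(3) the permitted window runs from 2013-07-06 + 14 = 2013-07-20 to 2013-07-06 + 34 = 2013-08-09; done 2013-07-16 — 4 days before the window opened.
The analysis stops there.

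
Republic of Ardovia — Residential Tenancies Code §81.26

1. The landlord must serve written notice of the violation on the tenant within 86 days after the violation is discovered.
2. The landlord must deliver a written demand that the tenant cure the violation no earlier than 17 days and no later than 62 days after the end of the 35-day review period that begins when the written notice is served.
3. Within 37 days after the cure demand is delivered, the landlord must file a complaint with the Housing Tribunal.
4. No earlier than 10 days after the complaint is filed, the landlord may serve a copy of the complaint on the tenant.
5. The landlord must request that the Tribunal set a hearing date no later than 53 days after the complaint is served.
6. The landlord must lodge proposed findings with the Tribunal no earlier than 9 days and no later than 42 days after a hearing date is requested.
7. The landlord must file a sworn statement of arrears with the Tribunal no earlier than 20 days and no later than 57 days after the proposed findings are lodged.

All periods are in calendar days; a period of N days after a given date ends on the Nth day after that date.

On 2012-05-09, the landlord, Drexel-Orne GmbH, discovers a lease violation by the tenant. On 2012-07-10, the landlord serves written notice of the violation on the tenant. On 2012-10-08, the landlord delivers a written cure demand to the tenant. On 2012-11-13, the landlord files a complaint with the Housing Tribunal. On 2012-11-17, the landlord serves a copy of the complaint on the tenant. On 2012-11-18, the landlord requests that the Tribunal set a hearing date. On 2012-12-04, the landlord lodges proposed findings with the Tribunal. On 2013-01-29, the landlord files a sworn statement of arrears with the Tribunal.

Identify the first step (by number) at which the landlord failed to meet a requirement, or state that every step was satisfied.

Step 4

(1) due by 2012-05-09 + 86 days = 2012-08-03; done 2012-07-10 — timely.
(2) the permitted window runs from 2012-08-14 + 17 = 2012-08-31 to 2012-08-14 + 62 = 2012-10-15; 2012-10-08 falls inside that range.
(3) due by 2012-10-08 + 37 days = 2012-11-14; 2012-11-13 is within that limit.
(4) permitted from 2012-11-13 + 10 days = 2012-11-23 onward; 2012-11-17 is 6 days before the earliest permitted date.
The analysis stops there.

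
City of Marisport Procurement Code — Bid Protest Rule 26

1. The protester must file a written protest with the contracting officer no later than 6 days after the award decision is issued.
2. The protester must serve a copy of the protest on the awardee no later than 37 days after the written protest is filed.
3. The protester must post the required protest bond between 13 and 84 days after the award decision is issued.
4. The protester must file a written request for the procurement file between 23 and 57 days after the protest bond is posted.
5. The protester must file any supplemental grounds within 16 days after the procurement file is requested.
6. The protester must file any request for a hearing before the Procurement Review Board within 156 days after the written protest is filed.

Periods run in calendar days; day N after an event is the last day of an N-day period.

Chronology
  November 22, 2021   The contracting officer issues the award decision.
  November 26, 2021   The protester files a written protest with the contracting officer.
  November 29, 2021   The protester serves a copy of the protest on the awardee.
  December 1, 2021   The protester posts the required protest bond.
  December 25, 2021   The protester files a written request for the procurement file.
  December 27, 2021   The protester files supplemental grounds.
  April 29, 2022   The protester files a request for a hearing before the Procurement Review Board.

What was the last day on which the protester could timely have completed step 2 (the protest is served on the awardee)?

January 2, 2022

Step 2 runs from November 26, 2021, when the written protest is filed. 37 days after November 26, 2021 is January 2, 2022.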